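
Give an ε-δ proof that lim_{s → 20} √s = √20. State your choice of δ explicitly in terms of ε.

Suppose ε > 0. We want δ > 0 such that 0 < |s − 20| < δ implies |√s − √20| < ε.
Rationalise: √s − √20 = (s − 20)/(√s + √20), so |√s − √20| = |s − 20|/(√s + √20).
Restrict δ ≤ 20 so that |s − 20| < 20 forces s > 0, and then √s + √20 > √20.
Hence |√s − √20| < |s − 20|/√20, which is < ε once |s − 20| < √20·ε.
Take δ = min(20, √20·ε). If 0 < |s − 20| < δ then s > 0 and |√s − √20| < |s − 20|/√20 < ε.

δ = min(20, √20·ε)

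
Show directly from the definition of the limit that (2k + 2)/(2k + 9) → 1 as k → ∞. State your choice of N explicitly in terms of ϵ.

N = (7/2)/ϵ

Let ϵ > 0. For k ≥ 1, |(2k + 2)/(2k + 9) − 1| = |-14|/(2(2k + 9)) = 14/(2(2k + 9)).
Since 2k + 9 ≥ 2k for k ≥ 1, this is ≤ 14/(2·2k) = (7/2)/k.
So |(2k + 2)/(2k + 9) − 1| < ϵ whenever k > (7/2)/ϵ.
Take N = (7/2)/ϵ. If k > N then |(2k + 2)/(2k + 9) − 1| ≤ (7/2)/k < ϵ.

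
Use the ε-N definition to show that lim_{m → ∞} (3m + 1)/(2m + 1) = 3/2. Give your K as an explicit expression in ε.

Let ε > 0. For m ≥ 1, |(3m + 1)/(2m + 1) − (3/2)| = |-1|/(2(2m + 1)) = 1/(2(2m + 1)).
Since 2m + 1 ≥ 2m for m ≥ 1, this is ≤ 1/(2·2m) = (1/4)/m.
So |(3m + 1)/(2m + 1) − (3/2)| < ε whenever m > (1/4)/ε.
Take K = (1/4)/ε. If m > K then |(3m + 1)/(2m + 1) − (3/2)| ≤ (1/4)/m < ε.

K = (1/4)/ε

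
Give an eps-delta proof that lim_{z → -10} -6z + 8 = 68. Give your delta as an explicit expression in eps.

Let eps > 0 be given. We need delta > 0 so that 0 < |z + 10| < delta implies |(-6z + 8) − 68| < eps.
|(-6z + 8) − 68| = |-6z - 60| = 6|z + 10|.
Thus it suffices that |z + 10| < eps/6.
Choosing delta = eps/6 gives |(-6z + 8) − 68| = 6|z + 10| < eps whenever |z + 10| < delta.

delta = eps/6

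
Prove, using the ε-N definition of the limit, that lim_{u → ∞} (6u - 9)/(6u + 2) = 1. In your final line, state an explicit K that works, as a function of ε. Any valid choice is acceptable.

Let ε > 0. We seek K > 0 such that u > K implies |(6u - 9)/(6u + 2) − 1| < ε.
(6u - 9)/(6u + 2) − 1 = (6(6u - 9) − 6(6u + 2)) / (6(6u + 2)) = -66/(6(6u + 2)).
For u > 0 we have 6u + 2 > 6u, so |(6u - 9)/(6u + 2) − 1| = 66/(6(6u + 2)) < 66/(6·6u) = (11/6)/u.
Thus |(6u - 9)/(6u + 2) − 1| < ε whenever u > (11/6)/ε.
Take K = (11/6)/ε. If u > K then |(6u - 9)/(6u + 2) − 1| < (11/6)/u < ε.

K = (11/6)/ε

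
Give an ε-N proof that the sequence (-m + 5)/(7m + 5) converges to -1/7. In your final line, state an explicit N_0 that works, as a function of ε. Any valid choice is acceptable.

Fix ε > 0. For m ≥ 1, |(-m + 5)/(7m + 5) + 1/7| = |40|/(7(7m + 5)) = 40/(7(7m + 5)).
Since 7m + 5 ≥ 7m for m ≥ 1, this is ≤ 40/(7·7m) = (40/49)/m.
So |(-m + 5)/(7m + 5) + 1/7| < ε whenever m > (40/49)/ε.
Take N_0 = (40/49)/ε. If m > N_0 then |(-m + 5)/(7m + 5) + 1/7| ≤ (40/49)/m < ε.

N_0 = (40/49)/ε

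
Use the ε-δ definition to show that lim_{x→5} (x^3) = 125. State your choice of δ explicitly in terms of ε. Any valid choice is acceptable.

Let ε > 0. We seek δ > 0 with 0 < |x − 5| < δ ⇒ |x^3 − 125| < ε.
Factor: x^3 − 125 = (x − 5)(x^2 + 5x + 25), so |x^3 − 125| = |x − 5|·|x^2 + 5x + 25|.
Impose δ ≤ 2 so that |x| < 7; then |x^2 + 5x + 25| ≤ 109.
Hence |x^3 − 125| ≤ 109|x − 5|, which is < ε once |x − 5| < ε/109.
Take δ = min(2, ε/109). If 0 < |x − 5| < δ then both bounds hold and |x^3 − 125| ≤ 109|x − 5| < 109·(ε/109) = ε.

δ = min(2, ε/109)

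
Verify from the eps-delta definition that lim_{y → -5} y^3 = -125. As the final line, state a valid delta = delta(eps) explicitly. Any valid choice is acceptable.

Suppose eps > 0. We seek delta > 0 with 0 < |y + 5| < delta ⇒ |y^3 + 125| < eps.
Factor: y^3 + 125 = (y + 5)(y^2 - 5y + 25), so |y^3 + 125| = |y + 5|·|y^2 - 5y + 25|.
Restrict delta ≤ 1. Then |y + 5| < 1 gives |y| < 6, so by the triangle inequality |y^2 - 5y + 25| ≤ 6^2 + 5·6 + 25 = 91.
Hence |y^3 + 125| ≤ 91|y + 5|, which is < eps once |y + 5| < eps/91.
Take delta = min(1, eps/91). If 0 < |y + 5| < delta then both bounds hold and |y^3 + 125| ≤ 91|y + 5| < 91·(eps/91) = eps.

delta = min(1, eps/91)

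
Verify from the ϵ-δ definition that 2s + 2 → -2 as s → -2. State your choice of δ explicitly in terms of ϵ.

δ = ϵ/2

Let ϵ > 0 be given. We need δ > 0 so that 0 < |s + 2| < δ implies |(2s + 2) + 2| < ϵ.
Since (2s + 2) + 2 = 2(s + 2), we have |(2s + 2) + 2| = 2|s + 2|.
Thus it suffices that |s + 2| < ϵ/2.
Choosing δ = ϵ/2 gives |(2s + 2) + 2| = 2|s + 2| < ϵ whenever |s + 2| < δ.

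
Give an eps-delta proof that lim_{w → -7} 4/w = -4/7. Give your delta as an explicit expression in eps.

Let eps > 0. We seek delta > 0 such that 0 < |w + 7| < delta implies |4/w + 4/7| < eps.
|4/w + 4/7| = 4·|-7 − w|/(7·|w|) = 4|w + 7|/(7|w|).
Restrict delta ≤ 7/2. Then |w + 7| < 7/2 gives |w| > 7/2, so 7|w| > 49/2.
Then |4/w + 4/7| < 4|w + 7|/(49/2), which is < eps when |w + 7| < (49/8)eps.
Take delta = min(7/2, (49/8)eps). Then 0 < |w + 7| < delta gives both |w + 7| < 7/2 and |w + 7| < (49/8)eps, so |4/w + 4/7| < eps.

delta = min(7/2, (49/8)eps)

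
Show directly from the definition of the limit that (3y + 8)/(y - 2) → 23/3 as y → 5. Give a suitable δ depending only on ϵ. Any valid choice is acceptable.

δ = min(3/2, (9/28)ϵ)

Suppose ϵ > 0. We want δ > 0 with 0 < |y − 5| < δ ⇒ |(3y + 8)/(y - 2) − (23/3)| < ϵ.
Combining over a common denominator, (3y + 8)/(y - 2) − (23/3) = [(3y + 8)·3 − 23·(y - 2)] / [3·(y - 2)] = -14(y − 5) / (3(y - 2)).
So |(3y + 8)/(y - 2) − (23/3)| = 14|y − 5| / (3·|y − 2|).
Restrict δ ≤ 3/2. Then |y − 5| < 3/2 gives |y − 2| = |(y − 5) + 3| ≥ 3 − 3/2 = 3/2.
Hence |(3y + 8)/(y - 2) − (23/3)| < 14|y − 5|/(3·(3/2)) = (28/9)|y − 5|, which is < ϵ once |y − 5| < (9/28)ϵ.
Take δ = min(3/2, (9/28)ϵ). Then 0 < |y − 5| < δ forces both bounds, so |(3y + 8)/(y - 2) − (23/3)| < ϵ.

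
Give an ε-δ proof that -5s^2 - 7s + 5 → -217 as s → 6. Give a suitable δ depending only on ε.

δ = min(2, ε/77)

Suppose ε > 0. We want δ > 0 such that 0 < |s − 6| < δ implies |(-5s^2 - 7s + 5) + 217| < ε.
(-5s^2 - 7s + 5) + 217 = -5s^2 - 7s + 222 = (s − 6)(-5s - 37).
So |(-5s^2 - 7s + 5) + 217| = |s − 6|·|-5s - 37|.
Require δ ≤ 2. Then |s − 6| < 2 gives |s| < 8, and by the triangle inequality |-5s - 37| ≤ 5·8 + 37 = 77.
Hence |(-5s^2 - 7s + 5) + 217| ≤ 77|s − 6| < ε provided |s − 6| < ε/77.
Take δ = min(2, ε/77). Then 0 < |s − 6| < δ gives both |s − 6| < 2 and |s − 6| < ε/77, so |(-5s^2 - 7s + 5) + 217| < ε.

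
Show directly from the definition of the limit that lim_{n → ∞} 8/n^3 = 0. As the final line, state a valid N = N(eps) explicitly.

N = (8/eps)^{1/3}

Let eps > 0. For n ≥ 1, |8/n^3 − 0| = 8/n^3.
8/n^3 < eps ⇔ n^3 > 8/eps ⇔ n > (8/eps)^{1/3}.
Take N = (8/eps)^{1/3}. Then n > N implies 8/n^3 < eps.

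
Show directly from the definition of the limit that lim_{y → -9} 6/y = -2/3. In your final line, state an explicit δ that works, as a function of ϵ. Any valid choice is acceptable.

δ = min(9/2, (27/4)ϵ)

Let ϵ > 0. We seek δ > 0 such that 0 < |y + 9| < δ implies |6/y + 2/3| < ϵ.
|6/y + 2/3| = 6·|-9 − y|/(9·|y|) = 6|y + 9|/(9|y|).
Require δ ≤ 9/2 so that |y| > 9 − 9/2 = 9/2, hence 9|y| > 81/2.
Then |6/y + 2/3| < 6|y + 9|/(81/2), which is < ϵ when |y + 9| < (27/4)ϵ.
Take δ = min(9/2, (27/4)ϵ). Then 0 < |y + 9| < δ gives both |y + 9| < 9/2 and |y + 9| < (27/4)ϵ, so |6/y + 2/3| < ϵ.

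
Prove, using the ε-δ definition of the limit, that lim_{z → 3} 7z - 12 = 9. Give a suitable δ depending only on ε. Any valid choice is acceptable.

Let ε > 0. We need δ > 0 so that 0 < |z − 3| < δ implies |(7z - 12) − 9| < ε.
Since (7z - 12) − 9 = 7(z − 3), we have |(7z - 12) − 9| = 7|z − 3|.
Thus it suffices that |z − 3| < ε/7.
Choosing δ = ε/7 gives |(7z - 12) − 9| = 7|z − 3| < ε whenever |z − 3| < δ.

δ = ε/7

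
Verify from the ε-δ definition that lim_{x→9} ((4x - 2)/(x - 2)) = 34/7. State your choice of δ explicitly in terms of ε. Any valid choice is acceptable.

δ = min(7/2, (49/12)ε)

Fix ε > 0. We want δ > 0 with 0 < |x − 9| < δ ⇒ |(4x - 2)/(x - 2) − (34/7)| < ε.
Combining over a common denominator, (4x - 2)/(x - 2) − (34/7) = [(4x - 2)·7 − 34·(x - 2)] / [7·(x - 2)] = -6(x − 9) / (7(x - 2)).
So |(4x - 2)/(x - 2) − (34/7)| = 6|x − 9| / (7·|x − 2|).
Require δ ≤ 7/2, so |x − 2| ≥ |7| − |x − 9| > 7 − 7/2 = 7/2.
Hence |(4x - 2)/(x - 2) − (34/7)| < 6|x − 9|/(7·(7/2)) = (12/49)|x − 9|, which is < ε once |x − 9| < (49/12)ε.
Take δ = min(7/2, (49/12)ε). Then 0 < |x − 9| < δ forces both bounds, so |(4x - 2)/(x - 2) − (34/7)| < ε.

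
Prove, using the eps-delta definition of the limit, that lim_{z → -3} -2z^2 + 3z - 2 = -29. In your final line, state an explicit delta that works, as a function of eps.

delta = min(1, eps/17)

Suppose eps > 0. We want delta > 0 such that 0 < |z + 3| < delta implies |(-2z^2 + 3z - 2) + 29| < eps.
(-2z^2 + 3z - 2) + 29 = -2z^2 + 3z + 27 = (z + 3)(-2z + 9).
So |(-2z^2 + 3z - 2) + 29| = |z + 3|·|-2z + 9|.
Require delta ≤ 1. Then |z + 3| < 1 gives |z| < 4, and by the triangle inequality |-2z + 9| ≤ 2·4 + 9 = 17.
Hence |(-2z^2 + 3z - 2) + 29| ≤ 17|z + 3| < eps provided |z + 3| < eps/17.
Take delta = min(1, eps/17). Then 0 < |z + 3| < delta gives both |z + 3| < 1 and |z + 3| < eps/17, so |(-2z^2 + 3z - 2) + 29| < eps.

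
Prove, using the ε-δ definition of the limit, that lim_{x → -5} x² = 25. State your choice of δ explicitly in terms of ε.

Let ε > 0. We seek δ > 0 with 0 < |x + 5| < δ ⇒ |x² − 25| < ε.
Factor: x² − 25 = (x + 5)(x - 5), so |x² − 25| = |x + 5|·|x - 5|.
Restrict δ ≤ 1. Then |x + 5| < 1 gives |x| < 6, so by the triangle inequality |x - 5| ≤ 6 + 5 = 11.
Hence |x² − 25| ≤ 11|x + 5|, which is < ε once |x + 5| < ε/11.
Take δ = min(1, ε/11). If 0 < |x + 5| < δ then both bounds hold and |x² − 25| ≤ 11|x + 5| < 11·(ε/11) = ε.

δ = min(1, ε/11)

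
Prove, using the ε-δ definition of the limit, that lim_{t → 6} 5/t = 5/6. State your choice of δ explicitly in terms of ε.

δ = min(3, (18/5)ε)

Fix ε > 0. We seek δ > 0 such that 0 < |t − 6| < δ implies |5/t − (5/6)| < ε.
|5/t − (5/6)| = 5·|6 − t|/(6·|t|) = 5|t − 6|/(6|t|).
Require δ ≤ 3 so that |t| > 6 − 3 = 3, hence 6|t| > 18.
Then |5/t − (5/6)| < 5|t − 6|/18, which is < ε when |t − 6| < (18/5)ε.
Take δ = min(3, (18/5)ε). Then 0 < |t − 6| < δ gives both |t − 6| < 3 and |t − 6| < (18/5)ε, so |5/t − (5/6)| < ε.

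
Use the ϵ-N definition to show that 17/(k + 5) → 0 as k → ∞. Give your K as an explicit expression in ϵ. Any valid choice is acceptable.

Suppose ϵ > 0. For k ≥ 1, |17/(k + 5) − 0| = 17/(k + 5) ≤ 17/k.
We need 17/k < ϵ, i.e. k > 17/ϵ.
Take K = 17/ϵ. If k > K then |17/(k + 5)| ≤ 17/k < ϵ.

K = 17/ϵ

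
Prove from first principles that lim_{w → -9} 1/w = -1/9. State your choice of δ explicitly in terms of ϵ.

δ = min(9/2, (81/2)ϵ)

Let ϵ > 0. We seek δ > 0 such that 0 < |w + 9| < δ implies |1/w + 1/9| < ϵ.
|1/w + 1/9| = |-9 − w|/(9·|w|) = |w + 9|/(9|w|).
Restrict δ ≤ 9/2. Then |w + 9| < 9/2 gives |w| > 9/2, so 9|w| > 81/2.
Then |1/w + 1/9| < |w + 9|/(81/2), which is < ϵ when |w + 9| < (81/2)ϵ.
Take δ = min(9/2, (81/2)ϵ). Then 0 < |w + 9| < δ gives both |w + 9| < 9/2 and |w + 9| < (81/2)ϵ, so |1/w + 1/9| < ϵ.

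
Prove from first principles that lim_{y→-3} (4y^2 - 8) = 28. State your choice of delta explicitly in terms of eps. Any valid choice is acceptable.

delta = min(2, eps/32)

Fix eps > 0. We want delta > 0 such that 0 < |y + 3| < delta implies |(4y^2 - 8) − 28| < eps.
(4y^2 - 8) − 28 = 4y^2 - 36 = (y + 3)(4y - 12).
So |(4y^2 - 8) − 28| = |y + 3|·|4y - 12|.
Assume first that |y + 3| < 2, so |y| < 5. Then |4y - 12| ≤ 4·5 + 12 = 32.
Hence |(4y^2 - 8) − 28| ≤ 32|y + 3| < eps provided |y + 3| < eps/32.
Take delta = min(2, eps/32). Then 0 < |y + 3| < delta gives both |y + 3| < 2 and |y + 3| < eps/32, so |(4y^2 - 8) − 28| < eps.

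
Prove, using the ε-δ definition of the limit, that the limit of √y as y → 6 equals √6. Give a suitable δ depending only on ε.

δ = min(6, √6·ε)

Let ε > 0. We want δ > 0 such that 0 < |y − 6| < δ implies |√y − √6| < ε.
Multiplying by the conjugate, |√y − √6| = |y − 6|/(√y + √6).
Restrict δ ≤ 6 so that |y − 6| < 6 forces y > 0, and then √y + √6 > √6.
Hence |√y − √6| < |y − 6|/√6, which is < ε once |y − 6| < √6·ε.
Take δ = min(6, √6·ε). If 0 < |y − 6| < δ then y > 0 and |√y − √6| < |y − 6|/√6 < ε.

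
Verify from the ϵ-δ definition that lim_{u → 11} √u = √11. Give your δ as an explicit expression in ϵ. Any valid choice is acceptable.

Fix ϵ > 0. We want δ > 0 such that 0 < |u − 11| < δ implies |√u − √11| < ϵ.
Rationalise: √u − √11 = (u − 11)/(√u + √11), so |√u − √11| = |u − 11|/(√u + √11).
Restrict δ ≤ 11 so that |u − 11| < 11 forces u > 0, and then √u + √11 > √11.
Hence |√u − √11| < |u − 11|/√11, which is < ϵ once |u − 11| < √11·ϵ.
Take δ = min(11, √11·ϵ). If 0 < |u − 11| < δ then u > 0 and |√u − √11| < |u − 11|/√11 < ϵ.

δ = min(11, √11·ϵ)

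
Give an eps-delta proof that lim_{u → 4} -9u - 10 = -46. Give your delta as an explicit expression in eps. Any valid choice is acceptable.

delta = eps/9

Suppose eps > 0. We need delta > 0 so that 0 < |u − 4| < delta implies |(-9u - 10) + 46| < eps.
|(-9u - 10) + 46| = |-9u + 36| = 9|u − 4|.
So 9|u − 4| < eps exactly when |u − 4| < eps/9.
Choosing delta = eps/9 gives |(-9u - 10) + 46| = 9|u − 4| < eps whenever |u − 4| < delta.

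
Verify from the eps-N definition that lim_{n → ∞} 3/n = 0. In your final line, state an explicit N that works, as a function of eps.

N = 3/eps

Let eps > 0. For n ≥ 1, |3/n − 0| = 3/(n) ≤ 3/n.
We need 3/n < eps, i.e. n > 3/eps.
Take N = 3/eps. If n > N then |3/n| ≤ 3/n < eps.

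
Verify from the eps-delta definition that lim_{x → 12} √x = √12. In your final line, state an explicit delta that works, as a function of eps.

Suppose eps > 0. We want delta > 0 such that 0 < |x − 12| < delta implies |√x − √12| < eps.
Rationalise: √x − √12 = (x − 12)/(√x + √12), so |√x − √12| = |x − 12|/(√x + √12).
Restrict delta ≤ 12 so that |x − 12| < 12 forces x > 0, and then √x + √12 > √12.
Hence |√x − √12| < |x − 12|/√12, which is < eps once |x − 12| < √12·eps.
Take delta = min(12, √12·eps). If 0 < |x − 12| < delta then x > 0 and |√x − √12| < |x − 12|/√12 < eps.

delta = min(12, √12·eps)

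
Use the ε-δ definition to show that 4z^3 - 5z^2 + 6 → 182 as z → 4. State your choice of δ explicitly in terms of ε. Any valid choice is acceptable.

Suppose ε > 0. We want δ > 0 such that 0 < |z − 4| < δ implies |(4z^3 - 5z^2 + 6) − 182| < ε.
(4z^3 - 5z^2 + 6) − 182 = 4z^3 - 5z^2 - 176 = (z − 4)(4z^2 + 11z + 44).
So |(4z^3 - 5z^2 + 6) − 182| = |z − 4|·|4z^2 + 11z + 44|.
Require δ ≤ 2. Then |z − 4| < 2 gives |z| < 6, and by the triangle inequality |4z^2 + 11z + 44| ≤ 4·6^2 + 11·6 + 44 = 254.
Hence |(4z^3 - 5z^2 + 6) − 182| ≤ 254|z − 4| < ε provided |z − 4| < ε/254.
Choosing δ = min(2, ε/254) ensures both conditions, hence |(4z^3 - 5z^2 + 6) − 182| < ε.

δ = min(2, ε/254)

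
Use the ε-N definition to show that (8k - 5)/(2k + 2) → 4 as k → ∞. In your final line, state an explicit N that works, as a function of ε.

N = (13/2)/ε

Suppose ε > 0. For k ≥ 1, |(8k - 5)/(2k + 2) − 4| = |-26|/(2(2k + 2)) = 26/(2(2k + 2)).
Since 2k + 2 ≥ 2k for k ≥ 1, this is ≤ 26/(2·2k) = (13/2)/k.
So |(8k - 5)/(2k + 2) − 4| < ε whenever k > (13/2)/ε.
Take N = (13/2)/ε. If k > N then |(8k - 5)/(2k + 2) − 4| ≤ (13/2)/k < ε.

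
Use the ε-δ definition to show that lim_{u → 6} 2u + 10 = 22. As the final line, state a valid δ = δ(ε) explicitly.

δ = ε/2

Let ε > 0 be given. We need δ > 0 so that 0 < |u − 6| < δ implies |(2u + 10) − 22| < ε.
Since (2u + 10) − 22 = 2(u − 6), we have |(2u + 10) − 22| = 2|u − 6|.
Thus it suffices that |u − 6| < ε/2.
Choosing δ = ε/2 gives |(2u + 10) − 22| = 2|u − 6| < ε whenever |u − 6| < δ.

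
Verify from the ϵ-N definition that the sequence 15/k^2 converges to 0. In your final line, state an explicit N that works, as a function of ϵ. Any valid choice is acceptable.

N = (15/ϵ)^{1/2}

Suppose ϵ > 0. For k ≥ 1, |15/k^2 − 0| = 15/k^2.
15/k^2 < ϵ ⇔ k^2 > 15/ϵ ⇔ k > (15/ϵ)^{1/2}.
Take N = (15/ϵ)^{1/2}. Then k > N implies 15/k^2 < ϵ.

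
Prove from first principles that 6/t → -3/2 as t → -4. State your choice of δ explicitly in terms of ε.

δ = min(2, (4/3)ε)

Fix ε > 0. We seek δ > 0 such that 0 < |t + 4| < δ implies |6/t + 3/2| < ε.
|6/t + 3/2| = 6·|-4 − t|/(4·|t|) = 6|t + 4|/(4|t|).
Restrict δ ≤ 2. Then |t + 4| < 2 gives |t| > 2, so 4|t| > 8.
Then |6/t + 3/2| < 6|t + 4|/8, which is < ε when |t + 4| < (4/3)ε.
Take δ = min(2, (4/3)ε). Then 0 < |t + 4| < δ gives both |t + 4| < 2 and |t + 4| < (4/3)ε, so |6/t + 3/2| < ε.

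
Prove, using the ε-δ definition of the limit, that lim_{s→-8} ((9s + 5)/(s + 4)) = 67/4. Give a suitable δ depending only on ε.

Let ε > 0. We want δ > 0 with 0 < |s + 8| < δ ⇒ |(9s + 5)/(s + 4) − (67/4)| < ε.
Combining over a common denominator, (9s + 5)/(s + 4) − (67/4) = [(9s + 5)·(-4) − (-67)·(s + 4)] / [(-4)·(s + 4)] = 31(s + 8) / ((-4)(s + 4)).
So |(9s + 5)/(s + 4) − (67/4)| = 31|s + 8| / (4·|s + 4|).
Restrict δ ≤ 2. Then |s + 8| < 2 gives |s + 4| = |(s + 8) + (-4)| ≥ 4 − 2 = 2.
Hence |(9s + 5)/(s + 4) − (67/4)| < 31|s + 8|/(4·2) = (31/8)|s + 8|, which is < ε once |s + 8| < (8/31)ε.
Take δ = min(2, (8/31)ε). Then 0 < |s + 8| < δ forces both bounds, so |(9s + 5)/(s + 4) − (67/4)| < ε.

δ = min(2, (8/31)ε)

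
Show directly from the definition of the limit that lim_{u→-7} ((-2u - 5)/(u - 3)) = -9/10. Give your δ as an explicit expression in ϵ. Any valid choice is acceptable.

δ = min(5, (50/11)ϵ)

Let ϵ > 0. We want δ > 0 with 0 < |u + 7| < δ ⇒ |(-2u - 5)/(u - 3) + 9/10| < ϵ.
Combining over a common denominator, (-2u - 5)/(u - 3) + 9/10 = [(-2u - 5)·(-10) − 9·(u - 3)] / [(-10)·(u - 3)] = 11(u + 7) / ((-10)(u - 3)).
So |(-2u - 5)/(u - 3) + 9/10| = 11|u + 7| / (10·|u − 3|).
Restrict δ ≤ 5. Then |u + 7| < 5 gives |u − 3| = |(u + 7) + (-10)| ≥ 10 − 5 = 5.
Hence |(-2u - 5)/(u - 3) + 9/10| < 11|u + 7|/(10·5) = (11/50)|u + 7|, which is < ϵ once |u + 7| < (50/11)ϵ.
Take δ = min(5, (50/11)ϵ). Then 0 < |u + 7| < δ forces both bounds, so |(-2u - 5)/(u - 3) + 9/10| < ϵ.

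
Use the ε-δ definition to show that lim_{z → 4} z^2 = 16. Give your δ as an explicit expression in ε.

Let ε > 0. We seek δ > 0 with 0 < |z − 4| < δ ⇒ |z^2 − 16| < ε.
Factor: z^2 − 16 = (z − 4)(z + 4), so |z^2 − 16| = |z − 4|·|z + 4|.
Restrict δ ≤ 2. Then |z − 4| < 2 gives |z| < 6, so by the triangle inequality |z + 4| ≤ 6 + 4 = 10.
Hence |z^2 − 16| ≤ 10|z − 4|, which is < ε once |z − 4| < ε/10.
Take δ = min(2, ε/10). If 0 < |z − 4| < δ then both bounds hold and |z^2 − 16| ≤ 10|z − 4| < 10·(ε/10) = ε.

δ = min(2, ε/10)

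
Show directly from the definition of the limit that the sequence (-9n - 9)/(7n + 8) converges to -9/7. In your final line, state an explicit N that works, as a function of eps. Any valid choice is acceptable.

Suppose eps > 0. For n ≥ 1, |(-9n - 9)/(7n + 8) + 9/7| = |9|/(7(7n + 8)) = 9/(7(7n + 8)).
Since 7n + 8 ≥ 7n for n ≥ 1, this is ≤ 9/(7·7n) = (9/49)/n.
So |(-9n - 9)/(7n + 8) + 9/7| < eps whenever n > (9/49)/eps.
Take N = (9/49)/eps. If n > N then |(-9n - 9)/(7n + 8) + 9/7| ≤ (9/49)/n < eps.

N = (9/49)/eps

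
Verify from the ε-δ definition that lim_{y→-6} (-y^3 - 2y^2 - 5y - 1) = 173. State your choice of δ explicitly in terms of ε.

Fix ε > 0. We want δ > 0 such that 0 < |y + 6| < δ implies |(-y^3 - 2y^2 - 5y - 1) − 173| < ε.
(-y^3 - 2y^2 - 5y - 1) − 173 = -y^3 - 2y^2 - 5y - 174 = (y + 6)(-y^2 + 4y - 29).
So |(-y^3 - 2y^2 - 5y - 1) − 173| = |y + 6|·|-y^2 + 4y - 29|.
Assume first that |y + 6| < 2, so |y| < 8. Then |-y^2 + 4y - 29| ≤ 8^2 + 4·8 + 29 = 125.
Hence |(-y^3 - 2y^2 - 5y - 1) − 173| ≤ 125|y + 6| < ε provided |y + 6| < ε/125.
Take δ = min(2, ε/125). Then 0 < |y + 6| < δ gives both |y + 6| < 2 and |y + 6| < ε/125, so |(-y^3 - 2y^2 - 5y - 1) − 173| < ε.

δ = min(2, ε/125)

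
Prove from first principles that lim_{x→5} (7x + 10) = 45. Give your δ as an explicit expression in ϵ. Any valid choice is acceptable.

Fix ϵ > 0. We need δ > 0 so that 0 < |x − 5| < δ implies |(7x + 10) − 45| < ϵ.
|(7x + 10) − 45| = |7x - 35| = 7|x − 5|.
So 7|x − 5| < ϵ exactly when |x − 5| < ϵ/7.
Take δ = ϵ/7. If 0 < |x − 5| < δ then |(7x + 10) − 45| = 7|x − 5| < 7·(ϵ/7) = ϵ.

δ = ϵ/7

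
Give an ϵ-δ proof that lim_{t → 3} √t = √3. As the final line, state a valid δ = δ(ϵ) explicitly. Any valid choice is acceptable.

δ = min(3, √3·ϵ)

Fix ϵ > 0. We want δ > 0 such that 0 < |t − 3| < δ implies |√t − √3| < ϵ.
Multiplying by the conjugate, |√t − √3| = |t − 3|/(√t + √3).
Restrict δ ≤ 3 so that |t − 3| < 3 forces t > 0, and then √t + √3 > √3.
Hence |√t − √3| < |t − 3|/√3, which is < ϵ once |t − 3| < √3·ϵ.
Take δ = min(3, √3·ϵ). If 0 < |t − 3| < δ then t > 0 and |√t − √3| < |t − 3|/√3 < ϵ.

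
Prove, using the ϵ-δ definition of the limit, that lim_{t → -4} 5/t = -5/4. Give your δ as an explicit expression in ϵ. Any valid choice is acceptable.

Let ϵ > 0. We seek δ > 0 such that 0 < |t + 4| < δ implies |5/t + 5/4| < ϵ.
|5/t + 5/4| = 5·|-4 − t|/(4·|t|) = 5|t + 4|/(4|t|).
Require δ ≤ 2 so that |t| > 4 − 2 = 2, hence 4|t| > 8.
Then |5/t + 5/4| < 5|t + 4|/8, which is < ϵ when |t + 4| < (8/5)ϵ.
Take δ = min(2, (8/5)ϵ). Then 0 < |t + 4| < δ gives both |t + 4| < 2 and |t + 4| < (8/5)ϵ, so |5/t + 5/4| < ϵ.

δ = min(2, (8/5)ϵ)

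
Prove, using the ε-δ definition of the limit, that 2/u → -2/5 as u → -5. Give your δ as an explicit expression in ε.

δ = min(5/2, (25/4)ε)

Suppose ε > 0. We seek δ > 0 such that 0 < |u + 5| < δ implies |2/u + 2/5| < ε.
|2/u + 2/5| = 2·|-5 − u|/(5·|u|) = 2|u + 5|/(5|u|).
Require δ ≤ 5/2 so that |u| > 5 − 5/2 = 5/2, hence 5|u| > 25/2.
Then |2/u + 2/5| < 2|u + 5|/(25/2), which is < ε when |u + 5| < (25/4)ε.
Take δ = min(5/2, (25/4)ε). Then 0 < |u + 5| < δ gives both |u + 5| < 5/2 and |u + 5| < (25/4)ε, so |2/u + 2/5| < ε.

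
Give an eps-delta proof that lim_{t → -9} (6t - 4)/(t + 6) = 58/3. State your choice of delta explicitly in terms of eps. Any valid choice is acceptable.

Suppose eps > 0. We want delta > 0 with 0 < |t + 9| < delta ⇒ |(6t - 4)/(t + 6) − (58/3)| < eps.
Combining over a common denominator, (6t - 4)/(t + 6) − (58/3) = [(6t - 4)·(-3) − (-58)·(t + 6)] / [(-3)·(t + 6)] = 40(t + 9) / ((-3)(t + 6)).
So |(6t - 4)/(t + 6) − (58/3)| = 40|t + 9| / (3·|t + 6|).
Require delta ≤ 3/2, so |t + 6| ≥ |-3| − |t + 9| > 3 − 3/2 = 3/2.
Hence |(6t - 4)/(t + 6) − (58/3)| < 40|t + 9|/(3·(3/2)) = (80/9)|t + 9|, which is < eps once |t + 9| < (9/80)eps.
Take delta = min(3/2, (9/80)eps). Then 0 < |t + 9| < delta forces both bounds, so |(6t - 4)/(t + 6) − (58/3)| < eps.

delta = min(3/2, (9/80)eps)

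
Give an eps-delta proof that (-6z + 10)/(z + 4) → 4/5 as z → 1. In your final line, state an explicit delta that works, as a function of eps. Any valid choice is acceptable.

delta = min(5/2, (25/68)eps)

Fix eps > 0. We want delta > 0 with 0 < |z − 1| < delta ⇒ |(-6z + 10)/(z + 4) − (4/5)| < eps.
Combining over a common denominator, (-6z + 10)/(z + 4) − (4/5) = [(-6z + 10)·5 − 4·(z + 4)] / [5·(z + 4)] = -34(z − 1) / (5(z + 4)).
So |(-6z + 10)/(z + 4) − (4/5)| = 34|z − 1| / (5·|z + 4|).
Require delta ≤ 5/2, so |z + 4| ≥ |5| − |z − 1| > 5 − 5/2 = 5/2.
Hence |(-6z + 10)/(z + 4) − (4/5)| < 34|z − 1|/(5·(5/2)) = (68/25)|z − 1|, which is < eps once |z − 1| < (25/68)eps.
Take delta = min(5/2, (25/68)eps). Then 0 < |z − 1| < delta forces both bounds, so |(-6z + 10)/(z + 4) − (4/5)| < eps.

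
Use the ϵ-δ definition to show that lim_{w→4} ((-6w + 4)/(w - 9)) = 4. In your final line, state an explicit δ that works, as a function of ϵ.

Let ϵ > 0 be given. We want δ > 0 with 0 < |w − 4| < δ ⇒ |(-6w + 4)/(w - 9) − 4| < ϵ.
Combining over a common denominator, (-6w + 4)/(w - 9) − 4 = [(-6w + 4)·(-5) − (-20)·(w - 9)] / [(-5)·(w - 9)] = 50(w − 4) / ((-5)(w - 9)).
So |(-6w + 4)/(w - 9) − 4| = 50|w − 4| / (5·|w − 9|).
Require δ ≤ 5/2, so |w − 9| ≥ |-5| − |w − 4| > 5 − 5/2 = 5/2.
Hence |(-6w + 4)/(w - 9) − 4| < 50|w − 4|/(5·(5/2)) = 4|w − 4|, which is < ϵ once |w − 4| < (1/4)ϵ.
Take δ = min(5/2, (1/4)ϵ). Then 0 < |w − 4| < δ forces both bounds, so |(-6w + 4)/(w - 9) − 4| < ϵ.

δ = min(5/2, (1/4)ϵ)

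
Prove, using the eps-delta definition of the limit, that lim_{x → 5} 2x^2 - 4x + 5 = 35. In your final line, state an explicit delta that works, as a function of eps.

delta = min(1, eps/18)

Suppose eps > 0. We want delta > 0 such that 0 < |x − 5| < delta implies |(2x^2 - 4x + 5) − 35| < eps.
(2x^2 - 4x + 5) − 35 = 2x^2 - 4x - 30 = (x − 5)(2x + 6).
So |(2x^2 - 4x + 5) − 35| = |x − 5|·|2x + 6|.
Assume first that |x − 5| < 1, so |x| < 6. Then |2x + 6| ≤ 2·6 + 6 = 18.
Hence |(2x^2 - 4x + 5) − 35| ≤ 18|x − 5| < eps provided |x − 5| < eps/18.
Take delta = min(1, eps/18). Then 0 < |x − 5| < delta gives both |x − 5| < 1 and |x − 5| < eps/18, so |(2x^2 - 4x + 5) − 35| < eps.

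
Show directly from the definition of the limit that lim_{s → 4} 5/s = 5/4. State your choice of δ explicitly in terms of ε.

δ = min(2, (8/5)ε)

Fix ε > 0. We seek δ > 0 such that 0 < |s − 4| < δ implies |5/s − (5/4)| < ε.
|5/s − (5/4)| = 5·|4 − s|/(4·|s|) = 5|s − 4|/(4|s|).
Restrict δ ≤ 2. Then |s − 4| < 2 gives |s| > 2, so 4|s| > 8.
Then |5/s − (5/4)| < 5|s − 4|/8, which is < ε when |s − 4| < (8/5)ε.
Take δ = min(2, (8/5)ε). Then 0 < |s − 4| < δ gives both |s − 4| < 2 and |s − 4| < (8/5)ε, so |5/s − (5/4)| < ε.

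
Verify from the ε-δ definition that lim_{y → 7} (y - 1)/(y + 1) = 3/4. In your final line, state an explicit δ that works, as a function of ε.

δ = min(4, 16ε)

Suppose ε > 0. We want δ > 0 with 0 < |y − 7| < δ ⇒ |(y - 1)/(y + 1) − (3/4)| < ε.
Combining over a common denominator, (y - 1)/(y + 1) − (3/4) = [(y - 1)·8 − 6·(y + 1)] / [8·(y + 1)] = 2(y − 7) / (8(y + 1)).
So |(y - 1)/(y + 1) − (3/4)| = 2|y − 7| / (8·|y + 1|).
Restrict δ ≤ 4. Then |y − 7| < 4 gives |y + 1| = |(y − 7) + 8| ≥ 8 − 4 = 4.
Hence |(y - 1)/(y + 1) − (3/4)| < 2|y − 7|/(8·4) = (1/16)|y − 7|, which is < ε once |y − 7| < 16ε.
Take δ = min(4, 16ε). Then 0 < |y − 7| < δ forces both bounds, so |(y - 1)/(y + 1) − (3/4)| < ε.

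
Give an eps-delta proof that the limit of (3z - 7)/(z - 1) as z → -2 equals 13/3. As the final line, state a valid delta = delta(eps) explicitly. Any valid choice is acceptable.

Suppose eps > 0. We want delta > 0 with 0 < |z + 2| < delta ⇒ |(3z - 7)/(z - 1) − (13/3)| < eps.
Combining over a common denominator, (3z - 7)/(z - 1) − (13/3) = [(3z - 7)·(-3) − (-13)·(z - 1)] / [(-3)·(z - 1)] = 4(z + 2) / ((-3)(z - 1)).
So |(3z - 7)/(z - 1) − (13/3)| = 4|z + 2| / (3·|z − 1|).
Require delta ≤ 3/2, so |z − 1| ≥ |-3| − |z + 2| > 3 − 3/2 = 3/2.
Hence |(3z - 7)/(z - 1) − (13/3)| < 4|z + 2|/(3·(3/2)) = (8/9)|z + 2|, which is < eps once |z + 2| < (9/8)eps.
Take delta = min(3/2, (9/8)eps). Then 0 < |z + 2| < delta forces both bounds, so |(3z - 7)/(z - 1) − (13/3)| < eps.

delta = min(3/2, (9/8)eps)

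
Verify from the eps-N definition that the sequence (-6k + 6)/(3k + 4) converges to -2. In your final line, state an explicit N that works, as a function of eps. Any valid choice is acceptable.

Let eps > 0. For k ≥ 1, |(-6k + 6)/(3k + 4) + 2| = |42|/(3(3k + 4)) = 42/(3(3k + 4)).
Since 3k + 4 ≥ 3k for k ≥ 1, this is ≤ 42/(3·3k) = (14/3)/k.
So |(-6k + 6)/(3k + 4) + 2| < eps whenever k > (14/3)/eps.
Take N = (14/3)/eps. If k > N then |(-6k + 6)/(3k + 4) + 2| ≤ (14/3)/k < eps.

N = (14/3)/eps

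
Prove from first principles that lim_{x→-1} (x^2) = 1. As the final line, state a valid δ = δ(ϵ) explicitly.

Fix ϵ > 0. We seek δ > 0 with 0 < |x + 1| < δ ⇒ |x^2 − 1| < ϵ.
Factor: x^2 − 1 = (x + 1)(x - 1), so |x^2 − 1| = |x + 1|·|x - 1|.
Impose δ ≤ 1 so that |x| < 2; then |x - 1| ≤ 3.
Hence |x^2 − 1| ≤ 3|x + 1|, which is < ϵ once |x + 1| < ϵ/3.
Take δ = min(1, ϵ/3). If 0 < |x + 1| < δ then both bounds hold and |x^2 − 1| ≤ 3|x + 1| < 3·(ϵ/3) = ϵ.

δ = min(1, ϵ/3)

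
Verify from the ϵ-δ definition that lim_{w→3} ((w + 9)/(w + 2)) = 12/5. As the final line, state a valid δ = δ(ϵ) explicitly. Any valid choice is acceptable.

Let ϵ > 0. We want δ > 0 with 0 < |w − 3| < δ ⇒ |(w + 9)/(w + 2) − (12/5)| < ϵ.
Combining over a common denominator, (w + 9)/(w + 2) − (12/5) = [(w + 9)·5 − 12·(w + 2)] / [5·(w + 2)] = -7(w − 3) / (5(w + 2)).
So |(w + 9)/(w + 2) − (12/5)| = 7|w − 3| / (5·|w + 2|).
Require δ ≤ 5/2, so |w + 2| ≥ |5| − |w − 3| > 5 − 5/2 = 5/2.
Hence |(w + 9)/(w + 2) − (12/5)| < 7|w − 3|/(5·(5/2)) = (14/25)|w − 3|, which is < ϵ once |w − 3| < (25/14)ϵ.
Take δ = min(5/2, (25/14)ϵ). Then 0 < |w − 3| < δ forces both bounds, so |(w + 9)/(w + 2) − (12/5)| < ϵ.

δ = min(5/2, (25/14)ϵ)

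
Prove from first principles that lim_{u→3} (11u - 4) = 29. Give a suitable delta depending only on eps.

Fix eps > 0. We need delta > 0 so that 0 < |u − 3| < delta implies |(11u - 4) − 29| < eps.
|(11u - 4) − 29| = |11u - 33| = 11|u − 3|.
Thus it suffices that |u − 3| < eps/11.
Choosing delta = eps/11 gives |(11u - 4) − 29| = 11|u − 3| < eps whenever |u − 3| < delta.

delta = eps/11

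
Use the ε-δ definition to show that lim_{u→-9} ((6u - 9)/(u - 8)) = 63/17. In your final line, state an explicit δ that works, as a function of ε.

δ = min(17/2, (289/78)ε)

Fix ε > 0. We want δ > 0 with 0 < |u + 9| < δ ⇒ |(6u - 9)/(u - 8) − (63/17)| < ε.
Combining over a common denominator, (6u - 9)/(u - 8) − (63/17) = [(6u - 9)·(-17) − (-63)·(u - 8)] / [(-17)·(u - 8)] = -39(u + 9) / ((-17)(u - 8)).
So |(6u - 9)/(u - 8) − (63/17)| = 39|u + 9| / (17·|u − 8|).
Require δ ≤ 17/2, so |u − 8| ≥ |-17| − |u + 9| > 17 − 17/2 = 17/2.
Hence |(6u - 9)/(u - 8) − (63/17)| < 39|u + 9|/(17·(17/2)) = (78/289)|u + 9|, which is < ε once |u + 9| < (289/78)ε.
Take δ = min(17/2, (289/78)ε). Then 0 < |u + 9| < δ forces both bounds, so |(6u - 9)/(u - 8) − (63/17)| < ε.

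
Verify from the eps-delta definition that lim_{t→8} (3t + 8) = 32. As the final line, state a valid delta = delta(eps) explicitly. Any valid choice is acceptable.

delta = eps/3

Fix eps > 0. We need delta > 0 so that 0 < |t − 8| < delta implies |(3t + 8) − 32| < eps.
Since (3t + 8) − 32 = 3(t − 8), we have |(3t + 8) − 32| = 3|t − 8|.
Thus it suffices that |t − 8| < eps/3.
Take delta = eps/3. If 0 < |t − 8| < delta then |(3t + 8) − 32| = 3|t − 8| < 3·(eps/3) = eps.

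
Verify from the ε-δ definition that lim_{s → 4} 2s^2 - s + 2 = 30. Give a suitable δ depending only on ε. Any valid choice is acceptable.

δ = min(1, ε/17)

Suppose ε > 0. We want δ > 0 such that 0 < |s − 4| < δ implies |(2s^2 - s + 2) − 30| < ε.
(2s^2 - s + 2) − 30 = 2s^2 - s - 28 = (s − 4)(2s + 7).
So |(2s^2 - s + 2) − 30| = |s − 4|·|2s + 7|.
Assume first that |s − 4| < 1, so |s| < 5. Then |2s + 7| ≤ 2·5 + 7 = 17.
Hence |(2s^2 - s + 2) − 30| ≤ 17|s − 4| < ε provided |s − 4| < ε/17.
Choosing δ = min(1, ε/17) ensures both conditions, hence |(2s^2 - s + 2) − 30| < ε.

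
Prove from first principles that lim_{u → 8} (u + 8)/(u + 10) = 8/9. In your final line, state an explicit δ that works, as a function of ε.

Suppose ε > 0. We want δ > 0 with 0 < |u − 8| < δ ⇒ |(u + 8)/(u + 10) − (8/9)| < ε.
Combining over a common denominator, (u + 8)/(u + 10) − (8/9) = [(u + 8)·18 − 16·(u + 10)] / [18·(u + 10)] = 2(u − 8) / (18(u + 10)).
So |(u + 8)/(u + 10) − (8/9)| = 2|u − 8| / (18·|u + 10|).
Require δ ≤ 9, so |u + 10| ≥ |18| − |u − 8| > 18 − 9 = 9.
Hence |(u + 8)/(u + 10) − (8/9)| < 2|u − 8|/(18·9) = (1/81)|u − 8|, which is < ε once |u − 8| < 81ε.
Take δ = min(9, 81ε). Then 0 < |u − 8| < δ forces both bounds, so |(u + 8)/(u + 10) − (8/9)| < ε.

δ = min(9, 81ε)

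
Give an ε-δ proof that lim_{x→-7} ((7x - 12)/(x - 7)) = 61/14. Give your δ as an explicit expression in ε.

δ = min(7, (98/37)ε)

Fix ε > 0. We want δ > 0 with 0 < |x + 7| < δ ⇒ |(7x - 12)/(x - 7) − (61/14)| < ε.
Combining over a common denominator, (7x - 12)/(x - 7) − (61/14) = [(7x - 12)·(-14) − (-61)·(x - 7)] / [(-14)·(x - 7)] = -37(x + 7) / ((-14)(x - 7)).
So |(7x - 12)/(x - 7) − (61/14)| = 37|x + 7| / (14·|x − 7|).
Restrict δ ≤ 7. Then |x + 7| < 7 gives |x − 7| = |(x + 7) + (-14)| ≥ 14 − 7 = 7.
Hence |(7x - 12)/(x - 7) − (61/14)| < 37|x + 7|/(14·7) = (37/98)|x + 7|, which is < ε once |x + 7| < (98/37)ε.
Take δ = min(7, (98/37)ε). Then 0 < |x + 7| < δ forces both bounds, so |(7x - 12)/(x - 7) − (61/14)| < ε.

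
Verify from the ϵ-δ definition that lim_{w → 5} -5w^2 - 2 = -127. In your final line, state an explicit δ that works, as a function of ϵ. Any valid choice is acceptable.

Suppose ϵ > 0. We want δ > 0 such that 0 < |w − 5| < δ implies |(-5w^2 - 2) + 127| < ϵ.
(-5w^2 - 2) + 127 = -5w^2 + 125 = (w − 5)(-5w - 25).
So |(-5w^2 - 2) + 127| = |w − 5|·|-5w - 25|.
Require δ ≤ 2. Then |w − 5| < 2 gives |w| < 7, and by the triangle inequality |-5w - 25| ≤ 5·7 + 25 = 60.
Hence |(-5w^2 - 2) + 127| ≤ 60|w − 5| < ϵ provided |w − 5| < ϵ/60.
Choosing δ = min(2, ϵ/60) ensures both conditions, hence |(-5w^2 - 2) + 127| < ϵ.

δ = min(2, ϵ/60)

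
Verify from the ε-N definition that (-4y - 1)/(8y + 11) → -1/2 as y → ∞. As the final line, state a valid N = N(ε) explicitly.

Suppose ε > 0. We seek N > 0 such that y > N implies |(-4y - 1)/(8y + 11) + 1/2| < ε.
(-4y - 1)/(8y + 11) + 1/2 = (8(-4y - 1) − (-4)(8y + 11)) / (8(8y + 11)) = 36/(8(8y + 11)).
For y > 0 we have 8y + 11 > 8y, so |(-4y - 1)/(8y + 11) + 1/2| = 36/(8(8y + 11)) < 36/(8·8y) = (9/16)/y.
Thus |(-4y - 1)/(8y + 11) + 1/2| < ε whenever y > (9/16)/ε.
Take N = (9/16)/ε. If y > N then |(-4y - 1)/(8y + 11) + 1/2| < (9/16)/y < ε.

N = (9/16)/ε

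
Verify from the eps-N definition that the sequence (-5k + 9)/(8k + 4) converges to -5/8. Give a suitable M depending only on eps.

Let eps > 0 be given. For k ≥ 1, |(-5k + 9)/(8k + 4) + 5/8| = |92|/(8(8k + 4)) = 92/(8(8k + 4)).
Since 8k + 4 ≥ 8k for k ≥ 1, this is ≤ 92/(8·8k) = (23/16)/k.
So |(-5k + 9)/(8k + 4) + 5/8| < eps whenever k > (23/16)/eps.
Take M = (23/16)/eps. If k > M then |(-5k + 9)/(8k + 4) + 5/8| ≤ (23/16)/k < eps.

M = (23/16)/eps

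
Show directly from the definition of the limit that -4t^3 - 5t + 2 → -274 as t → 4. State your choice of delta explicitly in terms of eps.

Let eps > 0. We want delta > 0 such that 0 < |t − 4| < delta implies |(-4t^3 - 5t + 2) + 274| < eps.
(-4t^3 - 5t + 2) + 274 = -4t^3 - 5t + 276 = (t − 4)(-4t^2 - 16t - 69).
So |(-4t^3 - 5t + 2) + 274| = |t − 4|·|-4t^2 - 16t - 69|.
Require delta ≤ 1. Then |t − 4| < 1 gives |t| < 5, and by the triangle inequality |-4t^2 - 16t - 69| ≤ 4·5^2 + 16·5 + 69 = 249.
Hence |(-4t^3 - 5t + 2) + 274| ≤ 249|t − 4| < eps provided |t − 4| < eps/249.
Choosing delta = min(1, eps/249) ensures both conditions, hence |(-4t^3 - 5t + 2) + 274| < eps.

delta = min(1, eps/249)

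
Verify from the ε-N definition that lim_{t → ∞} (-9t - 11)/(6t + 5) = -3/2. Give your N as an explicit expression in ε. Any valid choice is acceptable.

N = (7/12)/ε

Suppose ε > 0. We seek N > 0 such that t > N implies |(-9t - 11)/(6t + 5) + 3/2| < ε.
(-9t - 11)/(6t + 5) + 3/2 = (6(-9t - 11) − (-9)(6t + 5)) / (6(6t + 5)) = -21/(6(6t + 5)).
For t > 0 we have 6t + 5 > 6t, so |(-9t - 11)/(6t + 5) + 3/2| = 21/(6(6t + 5)) < 21/(6·6t) = (7/12)/t.
Thus |(-9t - 11)/(6t + 5) + 3/2| < ε whenever t > (7/12)/ε.
Take N = (7/12)/ε. If t > N then |(-9t - 11)/(6t + 5) + 3/2| < (7/12)/t < ε.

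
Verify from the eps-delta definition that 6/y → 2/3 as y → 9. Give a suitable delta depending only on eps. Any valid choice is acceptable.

delta = min(9/2, (27/4)eps)

Suppose eps > 0. We seek delta > 0 such that 0 < |y − 9| < delta implies |6/y − (2/3)| < eps.
|6/y − (2/3)| = 6·|9 − y|/(9·|y|) = 6|y − 9|/(9|y|).
Require delta ≤ 9/2 so that |y| > 9 − 9/2 = 9/2, hence 9|y| > 81/2.
Then |6/y − (2/3)| < 6|y − 9|/(81/2), which is < eps when |y − 9| < (27/4)eps.
Take delta = min(9/2, (27/4)eps). Then 0 < |y − 9| < delta gives both |y − 9| < 9/2 and |y − 9| < (27/4)eps, so |6/y − (2/3)| < eps.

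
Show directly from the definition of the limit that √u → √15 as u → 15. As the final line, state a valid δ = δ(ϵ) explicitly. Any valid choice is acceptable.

Fix ϵ > 0. We want δ > 0 such that 0 < |u − 15| < δ implies |√u − √15| < ϵ.
Rationalise: √u − √15 = (u − 15)/(√u + √15), so |√u − √15| = |u − 15|/(√u + √15).
Restrict δ ≤ 15 so that |u − 15| < 15 forces u > 0, and then √u + √15 > √15.
Hence |√u − √15| < |u − 15|/√15, which is < ϵ once |u − 15| < √15·ϵ.
Take δ = min(15, √15·ϵ). If 0 < |u − 15| < δ then u > 0 and |√u − √15| < |u − 15|/√15 < ϵ.

δ = min(15, √15·ϵ)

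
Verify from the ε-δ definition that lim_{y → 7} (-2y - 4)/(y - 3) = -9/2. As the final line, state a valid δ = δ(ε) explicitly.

δ = min(2, (4/5)ε)

Let ε > 0. We want δ > 0 with 0 < |y − 7| < δ ⇒ |(-2y - 4)/(y - 3) + 9/2| < ε.
Combining over a common denominator, (-2y - 4)/(y - 3) + 9/2 = [(-2y - 4)·4 − (-18)·(y - 3)] / [4·(y - 3)] = 10(y − 7) / (4(y - 3)).
So |(-2y - 4)/(y - 3) + 9/2| = 10|y − 7| / (4·|y − 3|).
Require δ ≤ 2, so |y − 3| ≥ |4| − |y − 7| > 4 − 2 = 2.
Hence |(-2y - 4)/(y - 3) + 9/2| < 10|y − 7|/(4·2) = (5/4)|y − 7|, which is < ε once |y − 7| < (4/5)ε.
Take δ = min(2, (4/5)ε). Then 0 < |y − 7| < δ forces both bounds, so |(-2y - 4)/(y - 3) + 9/2| < ε.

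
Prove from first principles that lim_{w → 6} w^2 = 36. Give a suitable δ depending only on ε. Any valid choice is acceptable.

Let ε > 0 be given. We seek δ > 0 with 0 < |w − 6| < δ ⇒ |w^2 − 36| < ε.
Factor: w^2 − 36 = (w − 6)(w + 6), so |w^2 − 36| = |w − 6|·|w + 6|.
Restrict δ ≤ 1. Then |w − 6| < 1 gives |w| < 7, so by the triangle inequality |w + 6| ≤ 7 + 6 = 13.
Hence |w^2 − 36| ≤ 13|w − 6|, which is < ε once |w − 6| < ε/13.
Take δ = min(1, ε/13). If 0 < |w − 6| < δ then both bounds hold and |w^2 − 36| ≤ 13|w − 6| < 13·(ε/13) = ε.

δ = min(1, ε/13)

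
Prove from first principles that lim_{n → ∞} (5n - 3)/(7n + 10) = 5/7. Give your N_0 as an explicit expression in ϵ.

N_0 = (71/49)/ϵ

Fix ϵ > 0. For n ≥ 1, |(5n - 3)/(7n + 10) − (5/7)| = |-71|/(7(7n + 10)) = 71/(7(7n + 10)).
Since 7n + 10 ≥ 7n for n ≥ 1, this is ≤ 71/(7·7n) = (71/49)/n.
So |(5n - 3)/(7n + 10) − (5/7)| < ϵ whenever n > (71/49)/ϵ.
Take N_0 = (71/49)/ϵ. If n > N_0 then |(5n - 3)/(7n + 10) − (5/7)| ≤ (71/49)/n < ϵ.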